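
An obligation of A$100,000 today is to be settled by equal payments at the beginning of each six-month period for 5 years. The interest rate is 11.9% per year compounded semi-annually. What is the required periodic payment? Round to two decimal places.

Level annuity due; solve PV = PMT × [(1 − (1+r)^−n)/r] × (1+r) for PMT.
Periodic rate r = 0.119/2 per half-year; n is counted in half-years.
With n = 10: PMT = 100,000 / ([(1 − (1+r)^−n)/r] × (1+r)) = A$12,793.42

A$12,793.42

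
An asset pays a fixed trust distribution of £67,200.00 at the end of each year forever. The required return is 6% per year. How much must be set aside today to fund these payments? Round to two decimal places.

£1,120,000.00

Periodic rate r = 0.06 per year.
Level perpetuity: PV = PMT / r = 67,200 / (0.06) = £1,120,000.00.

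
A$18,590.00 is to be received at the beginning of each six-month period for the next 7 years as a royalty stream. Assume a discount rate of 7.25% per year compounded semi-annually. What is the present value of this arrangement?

A$208,618.49

This is an annuity due: 14 payments of A$18,590.00 at the beginning of each six-month period.
Periodic rate r = 0.0725/2 per half-year; n is counted in half-years.
PV = PMT × [(1 − (1+r)^−n)/r] × (1+r) = 18,590 × [1 − (1+r)^−14] / r × (1+r) = A$208,618.49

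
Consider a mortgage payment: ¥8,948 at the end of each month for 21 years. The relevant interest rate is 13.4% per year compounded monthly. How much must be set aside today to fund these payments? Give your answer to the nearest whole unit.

¥752,508

This is an ordinary annuity: 252 payments of ¥8,948 at the end of each month.
Periodic rate r = 0.134/12 per month; n is counted in months.
PV = PMT × [(1 − (1+r)^−n)/r] = 8,948 × [1 − (1+r)^−252] / r = ¥752,508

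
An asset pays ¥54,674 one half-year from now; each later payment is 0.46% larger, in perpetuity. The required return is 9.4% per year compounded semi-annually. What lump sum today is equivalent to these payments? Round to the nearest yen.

Periodic rate r = 0.094/2 per half-year.
Growing perpetuity (Gordon): PV = PMT₁ / (r − g) = 54,674 / (r − 0.0046) = ¥1,289,481.

¥1,289,481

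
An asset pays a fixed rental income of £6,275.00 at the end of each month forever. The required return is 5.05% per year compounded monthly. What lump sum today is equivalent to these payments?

Periodic rate r = 0.0505/12 per month.
Level perpetuity: PV = PMT / r = 6,275 / (0.0505/12) = £1,491,089.11.

£1,491,089.11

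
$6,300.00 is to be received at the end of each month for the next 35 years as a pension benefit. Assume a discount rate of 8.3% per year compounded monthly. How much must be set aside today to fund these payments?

$860,474.60

This is an ordinary annuity: 420 payments of $6,300.00 at the end of each month.
Periodic rate r = 0.083/12 per month; n is counted in months.
PV = PMT × [(1 − (1+r)^−n)/r] = 6,300 × [1 − (1+r)^−420] / r = $860,474.60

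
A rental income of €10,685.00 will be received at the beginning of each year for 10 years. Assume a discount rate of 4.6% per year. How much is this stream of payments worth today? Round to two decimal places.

€88,003.35

This is an annuity due: 10 payments of €10,685.00 at the beginning of each year.
Periodic rate r = 0.046 per year.
PV = PMT × [(1 − (1+r)^−n)/r] × (1+r) = 10,685 × [1 − (1+r)^−10] / r × (1+r) = €88,003.35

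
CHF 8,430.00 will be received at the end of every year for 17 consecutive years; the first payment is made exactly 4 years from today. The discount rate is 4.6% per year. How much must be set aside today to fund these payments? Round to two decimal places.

Ordinary annuity of 17 payments, first payment at period 4.
Periodic rate r = 0.046 per year.
The ordinary-annuity PV formula values the stream one period before the first payment (period 3); discount that back 3 periods:
PV₀ = 8,430 × [1 − (1+r)^−17] / r × (1+r)^−3 = CHF 85,582.72

CHF 85,582.72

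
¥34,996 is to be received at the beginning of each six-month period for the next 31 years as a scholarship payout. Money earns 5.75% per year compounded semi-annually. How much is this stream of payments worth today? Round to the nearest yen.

¥1,036,235

This is an annuity due: 62 payments of ¥34,996 at the beginning of each six-month period.
Periodic rate r = 0.0575/2 per half-year; n is counted in half-years.
PV = PMT × [(1 − (1+r)^−n)/r] × (1+r) = 34,996 × [1 − (1+r)^−62] / r × (1+r) = ¥1,036,235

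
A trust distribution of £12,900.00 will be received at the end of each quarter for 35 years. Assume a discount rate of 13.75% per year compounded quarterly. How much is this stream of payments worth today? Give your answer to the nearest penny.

£371,965.80

This is an ordinary annuity: 140 payments of £12,900.00 at the end of each quarter.
Periodic rate r = 0.1375/4 per quarter; n is counted in quarters.
PV = PMT × [(1 − (1+r)^−n)/r] = 12,900 × [1 − (1+r)^−140] / r = £371,965.80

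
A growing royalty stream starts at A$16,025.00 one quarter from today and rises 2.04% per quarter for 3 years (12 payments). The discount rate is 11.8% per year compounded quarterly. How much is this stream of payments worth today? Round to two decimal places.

A$177,971.08

Periodic rate r = 0.118/4 per quarter; n is counted in quarters.
Growing ordinary annuity: PV = PMT₁ × [1 − ((1+g)/(1+r))^n] / (r − g) = 16,025 × [1 − ((1+0.0204)/(1+r))^12] / (r − 0.0204) = A$177,971.08.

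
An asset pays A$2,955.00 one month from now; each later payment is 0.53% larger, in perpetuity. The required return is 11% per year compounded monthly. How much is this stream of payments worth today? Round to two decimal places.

A$764,224.14

Periodic rate r = 0.11/12 per month.
Growing perpetuity (Gordon): PV = PMT₁ / (r − g) = 2,955 / (r − 0.0053) = A$764,224.14.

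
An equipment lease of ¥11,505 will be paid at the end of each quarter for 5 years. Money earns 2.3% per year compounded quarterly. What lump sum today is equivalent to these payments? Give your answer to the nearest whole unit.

This is an ordinary annuity: 20 payments of ¥11,505 at the end of each quarter.
Periodic rate r = 0.023/4 per quarter; n is counted in quarters.
PV = PMT × [(1 − (1+r)^−n)/r] = 11,505 × [1 − (1+r)^−20] / r = ¥216,775

¥216,775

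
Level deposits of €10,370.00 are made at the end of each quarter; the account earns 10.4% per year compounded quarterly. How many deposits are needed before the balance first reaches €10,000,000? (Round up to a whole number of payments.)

128 payments

Periodic rate r = 0.104/4 per quarter; n is counted in quarters.
Ordinary annuity FV: 10,000,000 = 10,370 × [((1+r)^n − 1)/r].
(1+r)^n = 1 + 10,000,000 × r / 10,370, so n = ln(1 + 10,000,000·r/10,370) / ln(1+r) = 127.04.
Round up to a whole number of payments: n = 128.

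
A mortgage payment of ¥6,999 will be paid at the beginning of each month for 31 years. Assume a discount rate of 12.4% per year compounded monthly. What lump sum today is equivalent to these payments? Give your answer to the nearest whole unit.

This is an annuity due: 372 payments of ¥6,999 at the beginning of each month.
Periodic rate r = 0.124/12 per month; n is counted in months.
PV = PMT × [(1 − (1+r)^−n)/r] × (1+r) = 6,999 × [1 − (1+r)^−372] / r × (1+r) = ¥669,380

¥669,380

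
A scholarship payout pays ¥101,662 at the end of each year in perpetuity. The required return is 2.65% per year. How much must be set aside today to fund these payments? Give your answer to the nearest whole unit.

¥3,836,302

Periodic rate r = 0.0265 per year.
Level perpetuity: PV = PMT / r = 101,662 / (0.0265) = ¥3,836,302.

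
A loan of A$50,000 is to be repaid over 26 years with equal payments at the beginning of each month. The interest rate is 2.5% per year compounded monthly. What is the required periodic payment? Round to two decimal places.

A$217.65

Level annuity due; solve PV = PMT × [(1 − (1+r)^−n)/r] × (1+r) for PMT.
Periodic rate r = 0.025/12 per month; n is counted in months.
With n = 312: PMT = 50,000 / ([(1 − (1+r)^−n)/r] × (1+r)) = A$217.65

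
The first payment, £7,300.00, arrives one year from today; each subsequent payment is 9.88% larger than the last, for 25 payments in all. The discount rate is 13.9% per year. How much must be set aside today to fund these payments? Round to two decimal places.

£107,636.63

Periodic rate r = 0.139 per year.
Growing ordinary annuity: PV = PMT₁ × [1 − ((1+g)/(1+r))^n] / (r − g) = 7,300 × [1 − ((1+0.0988)/(1+r))^25] / (r − 0.0988) = £107,636.63.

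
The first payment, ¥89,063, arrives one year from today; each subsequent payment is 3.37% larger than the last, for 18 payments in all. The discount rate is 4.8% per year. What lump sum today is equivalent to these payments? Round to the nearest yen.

¥1,364,563

Periodic rate r = 0.048 per year.
Growing ordinary annuity: PV = PMT₁ × [1 − ((1+g)/(1+r))^n] / (r − g) = 89,063 × [1 − ((1+0.0337)/(1+r))^18] / (r − 0.0337) = ¥1,364,563.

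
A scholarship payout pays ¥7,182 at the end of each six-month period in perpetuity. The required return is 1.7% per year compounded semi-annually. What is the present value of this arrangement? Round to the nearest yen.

Periodic rate r = 0.017/2 per half-year.
Level perpetuity: PV = PMT / r = 7,182 / (0.017/2) = ¥844,941.

¥844,941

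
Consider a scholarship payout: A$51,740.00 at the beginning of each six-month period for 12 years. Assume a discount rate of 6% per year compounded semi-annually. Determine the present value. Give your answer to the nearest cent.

A$902,532.30

This is an annuity due: 24 payments of A$51,740.00 at the beginning of each six-month period.
Periodic rate r = 0.06/2 per half-year; n is counted in half-years.
PV = PMT × [(1 − (1+r)^−n)/r] × (1+r) = 51,740 × [1 − (1+r)^−24] / r × (1+r) = A$902,532.30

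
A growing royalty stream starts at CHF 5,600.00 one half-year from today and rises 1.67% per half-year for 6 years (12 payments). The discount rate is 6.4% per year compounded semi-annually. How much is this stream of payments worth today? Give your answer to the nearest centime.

Periodic rate r = 0.064/2 per half-year; n is counted in half-years.
Growing ordinary annuity: PV = PMT₁ × [1 − ((1+g)/(1+r))^n] / (r − g) = 5,600 × [1 − ((1+0.0167)/(1+r))^12] / (r − 0.0167) = CHF 60,060.50.

CHF 60,060.50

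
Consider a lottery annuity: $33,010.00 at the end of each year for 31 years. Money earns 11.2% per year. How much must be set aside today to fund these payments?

$283,762.84

This is an ordinary annuity: 31 payments of $33,010.00 at the end of each year.
Periodic rate r = 0.112 per year.
PV = PMT × [(1 − (1+r)^−n)/r] = 33,010 × [1 − (1+r)^−31] / r = $283,762.84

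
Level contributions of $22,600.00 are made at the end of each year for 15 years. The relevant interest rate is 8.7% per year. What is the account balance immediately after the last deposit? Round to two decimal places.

$648,118.04

This is an ordinary annuity: 15 deposits of $22,600.00 at the end of each year.
Periodic rate r = 0.087 per year.
FV = PMT × [((1+r)^n − 1)/r] = 22,600 × [(1+r)^15 − 1] / r = $648,118.04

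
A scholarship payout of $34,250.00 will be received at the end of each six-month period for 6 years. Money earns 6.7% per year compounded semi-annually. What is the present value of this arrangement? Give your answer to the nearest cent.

This is an ordinary annuity: 12 payments of $34,250.00 at the end of each six-month period.
Periodic rate r = 0.067/2 per half-year; n is counted in half-years.
PV = PMT × [(1 − (1+r)^−n)/r] = 34,250 × [1 − (1+r)^−12] / r = $333,910.17

$333,910.17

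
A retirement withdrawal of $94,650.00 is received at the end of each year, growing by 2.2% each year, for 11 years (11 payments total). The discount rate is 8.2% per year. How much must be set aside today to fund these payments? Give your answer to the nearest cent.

Periodic rate r = 0.082 per year.
Growing ordinary annuity: PV = PMT₁ × [1 − ((1+g)/(1+r))^n] / (r − g) = 94,650 × [1 − ((1+0.022)/(1+r))^11] / (r − 0.022) = $735,272.63.

$735,272.63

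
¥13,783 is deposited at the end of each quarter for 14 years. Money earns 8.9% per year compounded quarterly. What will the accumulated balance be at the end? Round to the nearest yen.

¥1,504,823

This is an ordinary annuity: 56 deposits of ¥13,783 at the end of each quarter.
Periodic rate r = 0.089/4 per quarter; n is counted in quarters.
FV = PMT × [((1+r)^n − 1)/r] = 13,783 × [(1+r)^56 − 1] / r = ¥1,504,823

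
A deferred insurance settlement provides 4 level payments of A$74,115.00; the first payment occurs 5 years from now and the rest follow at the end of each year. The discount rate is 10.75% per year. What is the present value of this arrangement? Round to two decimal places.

A$153,658.82

Ordinary annuity of 4 payments, first payment at period 5.
Periodic rate r = 0.1075 per year.
The ordinary-annuity PV formula values the stream one period before the first payment (period 4); discount that back 4 periods:
PV₀ = 74,115 × [1 − (1+r)^−4] / r × (1+r)^−4 = A$153,658.82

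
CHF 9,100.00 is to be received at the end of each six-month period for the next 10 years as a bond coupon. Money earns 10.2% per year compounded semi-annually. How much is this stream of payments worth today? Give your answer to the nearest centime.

CHF 112,450.68

This is an ordinary annuity: 20 payments of CHF 9,100.00 at the end of each six-month period.
Periodic rate r = 0.102/2 per half-year; n is counted in half-years.
PV = PMT × [(1 − (1+r)^−n)/r] = 9,100 × [1 − (1+r)^−20] / r = CHF 112,450.68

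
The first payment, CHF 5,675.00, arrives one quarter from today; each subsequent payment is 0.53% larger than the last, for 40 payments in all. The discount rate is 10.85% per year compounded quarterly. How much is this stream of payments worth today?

Periodic rate r = 0.1085/4 per quarter; n is counted in quarters.
Growing ordinary annuity: PV = PMT₁ × [1 − ((1+g)/(1+r))^n] / (r − g) = 5,675 × [1 − ((1+0.0053)/(1+r))^40] / (r − 0.0053) = CHF 149,892.59.

CHF 149,892.59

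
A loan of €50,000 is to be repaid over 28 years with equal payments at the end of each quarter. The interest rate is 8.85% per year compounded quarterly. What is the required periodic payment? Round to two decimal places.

€1,210.62

Level ordinary annuity; solve PV = PMT × [(1 − (1+r)^−n)/r] for PMT.
Periodic rate r = 0.0885/4 per quarter; n is counted in quarters.
With n = 112: PMT = 50,000 / ([(1 − (1+r)^−n)/r]) = €1,210.62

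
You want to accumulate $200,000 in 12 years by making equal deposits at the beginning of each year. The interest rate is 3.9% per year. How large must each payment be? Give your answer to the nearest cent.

$12,884.47

Level annuity due; solve FV = PMT × [((1+r)^n − 1)/r] × (1+r) for PMT.
Periodic rate r = 0.039 per year.
With n = 12: PMT = 200,000 / ([((1+r)^n − 1)/r] × (1+r)) = $12,884.47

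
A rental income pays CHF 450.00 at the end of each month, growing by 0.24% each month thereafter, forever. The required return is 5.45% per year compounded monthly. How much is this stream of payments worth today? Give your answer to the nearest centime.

Periodic rate r = 0.0545/12 per month.
Growing perpetuity (Gordon): PV = PMT₁ / (r − g) = 450 / (r − 0.0024) = CHF 210,116.73.

CHF 210,116.73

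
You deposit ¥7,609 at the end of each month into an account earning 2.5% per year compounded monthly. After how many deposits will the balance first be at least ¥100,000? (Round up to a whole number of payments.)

Periodic rate r = 0.025/12 per month; n is counted in months.
Ordinary annuity FV: 100,000 = 7,609 × [((1+r)^n − 1)/r].
(1+r)^n = 1 + 100,000 × r / 7,609, so n = ln(1 + 100,000·r/7,609) / ln(1+r) = 12.98.
Round up to a whole number of payments: n = 13.

13 payments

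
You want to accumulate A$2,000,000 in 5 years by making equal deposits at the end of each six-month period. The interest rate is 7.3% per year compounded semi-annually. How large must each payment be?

A$169,304.39

Level ordinary annuity; solve FV = PMT × [((1+r)^n − 1)/r] for PMT.
Periodic rate r = 0.073/2 per half-year; n is counted in half-years.
With n = 10: PMT = 2,000,000 / ([((1+r)^n − 1)/r]) = A$169,304.39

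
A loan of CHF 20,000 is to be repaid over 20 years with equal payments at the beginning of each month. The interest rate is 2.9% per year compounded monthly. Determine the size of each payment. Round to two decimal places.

CHF 109.66

Level annuity due; solve PV = PMT × [(1 − (1+r)^−n)/r] × (1+r) for PMT.
Periodic rate r = 0.029/12 per month; n is counted in months.
With n = 240: PMT = 20,000 / ([(1 − (1+r)^−n)/r] × (1+r)) = CHF 109.66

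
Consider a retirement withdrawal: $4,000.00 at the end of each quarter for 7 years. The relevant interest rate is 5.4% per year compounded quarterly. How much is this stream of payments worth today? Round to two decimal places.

$92,750.97

This is an ordinary annuity: 28 payments of $4,000.00 at the end of each quarter.
Periodic rate r = 0.054/4 per quarter; n is counted in quarters.
PV = PMT × [(1 − (1+r)^−n)/r] = 4,000 × [1 − (1+r)^−28] / r = $92,750.97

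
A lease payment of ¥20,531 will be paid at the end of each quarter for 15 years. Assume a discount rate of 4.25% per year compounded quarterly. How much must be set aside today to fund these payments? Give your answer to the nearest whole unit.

This is an ordinary annuity: 60 payments of ¥20,531 at the end of each quarter.
Periodic rate r = 0.0425/4 per quarter; n is counted in quarters.
PV = PMT × [(1 − (1+r)^−n)/r] = 20,531 × [1 − (1+r)^−60] / r = ¥907,435

¥907,435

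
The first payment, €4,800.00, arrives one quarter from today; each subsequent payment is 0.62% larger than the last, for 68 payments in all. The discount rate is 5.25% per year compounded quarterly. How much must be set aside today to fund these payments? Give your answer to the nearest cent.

€258,361.80

Periodic rate r = 0.0525/4 per quarter; n is counted in quarters.
Growing ordinary annuity: PV = PMT₁ × [1 − ((1+g)/(1+r))^n] / (r − g) = 4,800 × [1 − ((1+0.0062)/(1+r))^68] / (r − 0.0062) = €258,361.80.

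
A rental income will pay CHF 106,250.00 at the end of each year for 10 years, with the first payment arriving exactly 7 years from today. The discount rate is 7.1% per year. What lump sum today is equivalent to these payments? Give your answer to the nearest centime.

CHF 492,204.62

Ordinary annuity of 10 payments, first payment at period 7.
Periodic rate r = 0.071 per year.
The ordinary-annuity PV formula values the stream one period before the first payment (period 6); discount that back 6 periods:
PV₀ = 106,250 × [1 − (1+r)^−10] / r × (1+r)^−6 = CHF 492,204.62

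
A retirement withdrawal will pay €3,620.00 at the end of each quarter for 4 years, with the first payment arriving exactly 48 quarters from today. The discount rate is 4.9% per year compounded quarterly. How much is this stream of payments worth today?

Ordinary annuity of 16 payments, first payment at period 48.
Periodic rate r = 0.049/4 per quarter; n is counted in quarters.
The ordinary-annuity PV formula values the stream one period before the first payment (period 47); discount that back 47 periods:
PV₀ = 3,620 × [1 − (1+r)^−16] / r × (1+r)^−47 = €29,514.83

€29,514.83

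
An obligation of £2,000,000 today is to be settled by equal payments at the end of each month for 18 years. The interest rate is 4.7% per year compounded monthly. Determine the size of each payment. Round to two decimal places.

Level ordinary annuity; solve PV = PMT × [(1 − (1+r)^−n)/r] for PMT.
Periodic rate r = 0.047/12 per month; n is counted in months.
With n = 216: PMT = 2,000,000 / ([(1 − (1+r)^−n)/r]) = £13,738.78

£13,738.78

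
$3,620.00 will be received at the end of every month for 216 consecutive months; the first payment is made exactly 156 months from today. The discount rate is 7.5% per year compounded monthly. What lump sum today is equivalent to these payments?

Ordinary annuity of 216 payments, first payment at period 156.
Periodic rate r = 0.075/12 per month; n is counted in months.
The ordinary-annuity PV formula values the stream one period before the first payment (period 155); discount that back 155 periods:
PV₀ = 3,620 × [1 − (1+r)^−216] / r × (1+r)^−155 = $163,099.30

$163,099.30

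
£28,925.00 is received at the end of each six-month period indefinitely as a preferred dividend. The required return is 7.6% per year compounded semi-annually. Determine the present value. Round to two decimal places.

£761,184.21

Periodic rate r = 0.076/2 per half-year.
Level perpetuity: PV = PMT / r = 28,925 / (0.076/2) = £761,184.21.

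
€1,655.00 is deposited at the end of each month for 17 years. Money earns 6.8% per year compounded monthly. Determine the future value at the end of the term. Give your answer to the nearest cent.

This is an ordinary annuity: 204 deposits of €1,655.00 at the end of each month.
Periodic rate r = 0.068/12 per month; n is counted in months.
FV = PMT × [((1+r)^n − 1)/r] = 1,655 × [(1+r)^204 − 1] / r = €632,847.28

€632,847.28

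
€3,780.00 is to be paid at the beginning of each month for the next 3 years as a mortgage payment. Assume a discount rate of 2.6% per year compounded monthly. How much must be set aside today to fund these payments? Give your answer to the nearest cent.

This is an annuity due: 36 payments of €3,780.00 at the beginning of each month.
Periodic rate r = 0.026/12 per month; n is counted in months.
PV = PMT × [(1 − (1+r)^−n)/r] × (1+r) = 3,780 × [1 − (1+r)^−36] / r × (1+r) = €131,055.39

€131,055.39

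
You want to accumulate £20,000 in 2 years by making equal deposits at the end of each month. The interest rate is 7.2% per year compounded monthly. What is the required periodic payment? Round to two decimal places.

Level ordinary annuity; solve FV = PMT × [((1+r)^n − 1)/r] for PMT.
Periodic rate r = 0.072/12 per month; n is counted in months.
With n = 24: PMT = 20,000 / ([((1+r)^n − 1)/r]) = £777.27

£777.27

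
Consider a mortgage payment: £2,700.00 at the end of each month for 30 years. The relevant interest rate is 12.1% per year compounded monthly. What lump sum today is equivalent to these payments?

This is an ordinary annuity: 360 payments of £2,700.00 at the end of each month.
Periodic rate r = 0.121/12 per month; n is counted in months.
PV = PMT × [(1 − (1+r)^−n)/r] = 2,700 × [1 − (1+r)^−360] / r = £260,538.14

£260,538.14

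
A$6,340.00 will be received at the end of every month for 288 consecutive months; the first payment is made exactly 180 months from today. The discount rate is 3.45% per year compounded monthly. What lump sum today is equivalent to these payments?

A$742,063.17

Ordinary annuity of 288 payments, first payment at period 180.
Periodic rate r = 0.0345/12 per month; n is counted in months.
The ordinary-annuity PV formula values the stream one period before the first payment (period 179); discount that back 179 periods:
PV₀ = 6,340 × [1 − (1+r)^−288] / r × (1+r)^−179 = A$742,063.17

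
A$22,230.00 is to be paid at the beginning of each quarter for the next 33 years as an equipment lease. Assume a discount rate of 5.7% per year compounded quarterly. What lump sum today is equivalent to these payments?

A$1,337,815.23

This is an annuity due: 132 payments of A$22,230.00 at the beginning of each quarter.
Periodic rate r = 0.057/4 per quarter; n is counted in quarters.
PV = PMT × [(1 − (1+r)^−n)/r] × (1+r) = 22,230 × [1 − (1+r)^−132] / r × (1+r) = A$1,337,815.23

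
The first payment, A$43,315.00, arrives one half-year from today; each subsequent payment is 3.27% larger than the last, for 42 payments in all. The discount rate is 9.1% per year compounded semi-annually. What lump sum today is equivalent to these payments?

Periodic rate r = 0.091/2 per half-year; n is counted in half-years.
Growing ordinary annuity: PV = PMT₁ × [1 − ((1+g)/(1+r))^n] / (r − g) = 43,315 × [1 − ((1+0.0327)/(1+r))^42] / (r − 0.0327) = A$1,366,852.82.

A$1,366,852.82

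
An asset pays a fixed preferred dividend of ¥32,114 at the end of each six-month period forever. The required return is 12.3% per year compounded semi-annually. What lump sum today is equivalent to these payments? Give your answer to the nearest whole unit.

¥522,179

Periodic rate r = 0.123/2 per half-year.
Level perpetuity: PV = PMT / r = 32,114 / (0.123/2) = ¥522,179.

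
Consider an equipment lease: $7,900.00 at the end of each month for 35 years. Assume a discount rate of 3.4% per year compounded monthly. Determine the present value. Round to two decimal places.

$1,938,566.33

This is an ordinary annuity: 420 payments of $7,900.00 at the end of each month.
Periodic rate r = 0.034/12 per month; n is counted in months.
PV = PMT × [(1 − (1+r)^−n)/r] = 7,900 × [1 − (1+r)^−420] / r = $1,938,566.33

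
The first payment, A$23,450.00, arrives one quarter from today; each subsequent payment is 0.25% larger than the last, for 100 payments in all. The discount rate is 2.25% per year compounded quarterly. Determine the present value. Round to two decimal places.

Periodic rate r = 0.0225/4 per quarter; n is counted in quarters.
Growing ordinary annuity: PV = PMT₁ × [1 − ((1+g)/(1+r))^n] / (r − g) = 23,450 × [1 − ((1+0.0025)/(1+r))^100] / (r − 0.0025) = A$2,007,011.73.

A$2,007,011.73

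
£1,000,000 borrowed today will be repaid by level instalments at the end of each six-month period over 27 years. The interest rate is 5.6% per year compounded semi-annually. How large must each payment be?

£36,133.61

Level ordinary annuity; solve PV = PMT × [(1 − (1+r)^−n)/r] for PMT.
Periodic rate r = 0.056/2 per half-year; n is counted in half-years.
With n = 54: PMT = 1,000,000 / ([(1 − (1+r)^−n)/r]) = £36,133.61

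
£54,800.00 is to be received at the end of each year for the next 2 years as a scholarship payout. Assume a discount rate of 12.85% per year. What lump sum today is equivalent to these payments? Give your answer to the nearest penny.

This is an ordinary annuity: 2 payments of £54,800.00 at the end of each year.
Periodic rate r = 0.1285 per year.
PV = PMT × [(1 − (1+r)^−n)/r] = 54,800 × [1 − (1+r)^−2] / r = £91,590.64

£91,590.64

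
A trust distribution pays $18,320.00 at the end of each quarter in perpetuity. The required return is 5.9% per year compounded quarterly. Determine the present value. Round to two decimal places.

Periodic rate r = 0.059/4 per quarter.
Level perpetuity: PV = PMT / r = 18,320 / (0.059/4) = $1,242,033.90.

$1,242,033.90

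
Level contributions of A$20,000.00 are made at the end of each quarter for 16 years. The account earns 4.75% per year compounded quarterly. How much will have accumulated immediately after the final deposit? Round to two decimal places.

A$1,901,009.45

This is an ordinary annuity: 64 deposits of A$20,000.00 at the end of each quarter.
Periodic rate r = 0.0475/4 per quarter; n is counted in quarters.
FV = PMT × [((1+r)^n − 1)/r] = 20,000 × [(1+r)^64 − 1] / r = A$1,901,009.45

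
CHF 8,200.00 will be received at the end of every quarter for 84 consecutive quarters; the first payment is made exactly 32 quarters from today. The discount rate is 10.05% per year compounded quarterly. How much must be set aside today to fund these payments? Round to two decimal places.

Ordinary annuity of 84 payments, first payment at period 32.
Periodic rate r = 0.1005/4 per quarter; n is counted in quarters.
The ordinary-annuity PV formula values the stream one period before the first payment (period 31); discount that back 31 periods:
PV₀ = 8,200 × [1 − (1+r)^−84] / r × (1+r)^−31 = CHF 132,416.60

CHF 132,416.60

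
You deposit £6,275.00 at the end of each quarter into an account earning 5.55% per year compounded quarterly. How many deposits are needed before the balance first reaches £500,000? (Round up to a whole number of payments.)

55 payments

Periodic rate r = 0.0555/4 per quarter; n is counted in quarters.
Ordinary annuity FV: 500,000 = 6,275 × [((1+r)^n − 1)/r].
(1+r)^n = 1 + 500,000 × r / 6,275, so n = ln(1 + 500,000·r/6,275) / ln(1+r) = 54.04.
Round up to a whole number of payments: n = 55.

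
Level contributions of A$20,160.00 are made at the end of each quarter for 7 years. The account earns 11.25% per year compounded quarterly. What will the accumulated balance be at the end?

This is an ordinary annuity: 28 deposits of A$20,160.00 at the end of each quarter.
Periodic rate r = 0.1125/4 per quarter; n is counted in quarters.
FV = PMT × [((1+r)^n − 1)/r] = 20,160 × [(1+r)^28 − 1] / r = A$841,617.25

A$841,617.25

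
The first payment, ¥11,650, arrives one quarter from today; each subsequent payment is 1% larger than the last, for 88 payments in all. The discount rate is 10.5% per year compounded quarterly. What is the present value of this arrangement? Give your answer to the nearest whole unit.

Periodic rate r = 0.105/4 per quarter; n is counted in quarters.
Growing ordinary annuity: PV = PMT₁ × [1 − ((1+g)/(1+r))^n] / (r − g) = 11,650 × [1 − ((1+0.01)/(1+r))^88] / (r − 0.01) = ¥540,939.

¥540,939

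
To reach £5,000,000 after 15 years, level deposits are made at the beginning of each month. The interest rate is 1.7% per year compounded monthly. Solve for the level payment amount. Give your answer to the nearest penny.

£24,371.51

Level annuity due; solve FV = PMT × [((1+r)^n − 1)/r] × (1+r) for PMT.
Periodic rate r = 0.017/12 per month; n is counted in months.
With n = 180: PMT = 5,000,000 / ([((1+r)^n − 1)/r] × (1+r)) = £24,371.51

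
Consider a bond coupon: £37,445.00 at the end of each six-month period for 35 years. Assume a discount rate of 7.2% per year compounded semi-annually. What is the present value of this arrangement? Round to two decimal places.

£952,658.95

This is an ordinary annuity: 70 payments of £37,445.00 at the end of each six-month period.
Periodic rate r = 0.072/2 per half-year; n is counted in half-years.
PV = PMT × [(1 − (1+r)^−n)/r] = 37,445 × [1 − (1+r)^−70] / r = £952,658.95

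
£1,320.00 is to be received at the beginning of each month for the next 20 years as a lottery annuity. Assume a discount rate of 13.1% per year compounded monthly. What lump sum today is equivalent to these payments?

£113,209.65

This is an annuity due: 240 payments of £1,320.00 at the beginning of each month.
Periodic rate r = 0.131/12 per month; n is counted in months.
PV = PMT × [(1 − (1+r)^−n)/r] × (1+r) = 1,320 × [1 − (1+r)^−240] / r × (1+r) = £113,209.65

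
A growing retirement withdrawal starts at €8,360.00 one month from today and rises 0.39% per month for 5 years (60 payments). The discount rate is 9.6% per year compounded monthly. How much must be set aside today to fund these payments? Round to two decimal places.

€442,344.89

Periodic rate r = 0.096/12 per month; n is counted in months.
Growing ordinary annuity: PV = PMT₁ × [1 − ((1+g)/(1+r))^n] / (r − g) = 8,360 × [1 − ((1+0.0039)/(1+r))^60] / (r − 0.0039) = €442,344.89.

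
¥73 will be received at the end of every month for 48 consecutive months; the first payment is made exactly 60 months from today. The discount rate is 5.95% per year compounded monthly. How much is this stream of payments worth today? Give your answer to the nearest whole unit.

Ordinary annuity of 48 payments, first payment at period 60.
Periodic rate r = 0.0595/12 per month; n is counted in months.
The ordinary-annuity PV formula values the stream one period before the first payment (period 59); discount that back 59 periods:
PV₀ = 73 × [1 − (1+r)^−48] / r × (1+r)^−59 = ¥2,324

¥2,324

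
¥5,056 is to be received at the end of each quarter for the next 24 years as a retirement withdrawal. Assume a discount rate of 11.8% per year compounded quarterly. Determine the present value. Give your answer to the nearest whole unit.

¥160,874

This is an ordinary annuity: 96 payments of ¥5,056 at the end of each quarter.
Periodic rate r = 0.118/4 per quarter; n is counted in quarters.
PV = PMT × [(1 − (1+r)^−n)/r] = 5,056 × [1 − (1+r)^−96] / r = ¥160,874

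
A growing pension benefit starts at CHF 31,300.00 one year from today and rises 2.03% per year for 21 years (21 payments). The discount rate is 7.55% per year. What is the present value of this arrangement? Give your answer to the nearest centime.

CHF 379,498.37

Periodic rate r = 0.0755 per year.
Growing ordinary annuity: PV = PMT₁ × [1 − ((1+g)/(1+r))^n] / (r − g) = 31,300 × [1 − ((1+0.0203)/(1+r))^21] / (r − 0.0203) = CHF 379,498.37.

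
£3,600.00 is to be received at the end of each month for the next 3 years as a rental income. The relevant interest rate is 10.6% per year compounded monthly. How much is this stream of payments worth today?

£110,600.38

This is an ordinary annuity: 36 payments of £3,600.00 at the end of each month.
Periodic rate r = 0.106/12 per month; n is counted in months.
PV = PMT × [(1 − (1+r)^−n)/r] = 3,600 × [1 − (1+r)^−36] / r = £110,600.38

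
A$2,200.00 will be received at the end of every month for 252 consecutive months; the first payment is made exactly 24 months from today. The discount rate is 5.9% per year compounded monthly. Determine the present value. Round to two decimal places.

A$283,582.75

Ordinary annuity of 252 payments, first payment at period 24.
Periodic rate r = 0.059/12 per month; n is counted in months.
The ordinary-annuity PV formula values the stream one period before the first payment (period 23); discount that back 23 periods:
PV₀ = 2,200 × [1 − (1+r)^−252] / r × (1+r)^−23 = A$283,582.75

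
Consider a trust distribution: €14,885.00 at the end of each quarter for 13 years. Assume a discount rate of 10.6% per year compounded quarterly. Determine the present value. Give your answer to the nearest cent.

€417,540.57

This is an ordinary annuity: 52 payments of €14,885.00 at the end of each quarter.
Periodic rate r = 0.106/4 per quarter; n is counted in quarters.
PV = PMT × [(1 − (1+r)^−n)/r] = 14,885 × [1 − (1+r)^−52] / r = €417,540.57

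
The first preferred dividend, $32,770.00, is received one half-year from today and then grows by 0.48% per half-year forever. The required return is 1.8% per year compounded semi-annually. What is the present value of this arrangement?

$7,802,380.95

Periodic rate r = 0.018/2 per half-year.
Growing perpetuity (Gordon): PV = PMT₁ / (r − g) = 32,770 / (r − 0.0048) = $7,802,380.95.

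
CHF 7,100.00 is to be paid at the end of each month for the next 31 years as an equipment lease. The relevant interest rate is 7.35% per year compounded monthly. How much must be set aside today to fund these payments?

This is an ordinary annuity: 372 payments of CHF 7,100.00 at the end of each month.
Periodic rate r = 0.0735/12 per month; n is counted in months.
PV = PMT × [(1 − (1+r)^−n)/r] = 7,100 × [1 − (1+r)^−372] / r = CHF 1,039,611.42

CHF 1,039,611.42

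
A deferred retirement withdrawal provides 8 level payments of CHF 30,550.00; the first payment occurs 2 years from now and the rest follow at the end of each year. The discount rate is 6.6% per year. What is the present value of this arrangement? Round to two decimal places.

CHF 173,813.38

Ordinary annuity of 8 payments, first payment at period 2.
Periodic rate r = 0.066 per year.
The ordinary-annuity PV formula values the stream one period before the first payment (period 1); discount that back 1 periods:
PV₀ = 30,550 × [1 − (1+r)^−8] / r × (1+r)^−1 = CHF 173,813.38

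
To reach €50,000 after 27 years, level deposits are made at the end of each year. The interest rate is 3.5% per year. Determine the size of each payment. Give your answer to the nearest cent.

€1,142.62

Level ordinary annuity; solve FV = PMT × [((1+r)^n − 1)/r] for PMT.
Periodic rate r = 0.035 per year.
With n = 27: PMT = 50,000 / ([((1+r)^n − 1)/r]) = €1,142.62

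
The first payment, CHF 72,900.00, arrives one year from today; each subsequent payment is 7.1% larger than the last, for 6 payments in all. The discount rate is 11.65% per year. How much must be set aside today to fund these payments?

CHF 353,950.63

Periodic rate r = 0.1165 per year.
Growing ordinary annuity: PV = PMT₁ × [1 − ((1+g)/(1+r))^n] / (r − g) = 72,900 × [1 − ((1+0.071)/(1+r))^6] / (r − 0.071) = CHF 353,950.63.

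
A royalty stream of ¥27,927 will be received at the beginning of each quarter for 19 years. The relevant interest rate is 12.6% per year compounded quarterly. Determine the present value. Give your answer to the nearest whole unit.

¥827,898

This is an annuity due: 76 payments of ¥27,927 at the beginning of each quarter.
Periodic rate r = 0.126/4 per quarter; n is counted in quarters.
PV = PMT × [(1 − (1+r)^−n)/r] × (1+r) = 27,927 × [1 − (1+r)^−76] / r × (1+r) = ¥827,898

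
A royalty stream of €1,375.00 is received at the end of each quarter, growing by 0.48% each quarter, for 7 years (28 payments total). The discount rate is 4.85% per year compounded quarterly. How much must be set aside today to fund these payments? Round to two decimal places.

€34,545.20

Periodic rate r = 0.0485/4 per quarter; n is counted in quarters.
Growing ordinary annuity: PV = PMT₁ × [1 − ((1+g)/(1+r))^n] / (r − g) = 1,375 × [1 − ((1+0.0048)/(1+r))^28] / (r − 0.0048) = €34,545.20.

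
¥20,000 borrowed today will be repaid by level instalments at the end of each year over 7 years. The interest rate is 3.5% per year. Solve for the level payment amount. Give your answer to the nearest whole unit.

Level ordinary annuity; solve PV = PMT × [(1 − (1+r)^−n)/r] for PMT.
Periodic rate r = 0.035 per year.
With n = 7: PMT = 20,000 / ([(1 − (1+r)^−n)/r]) = ¥3,271

¥3,271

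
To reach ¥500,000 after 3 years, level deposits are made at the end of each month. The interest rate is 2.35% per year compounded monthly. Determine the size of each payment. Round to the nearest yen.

Level ordinary annuity; solve FV = PMT × [((1+r)^n − 1)/r] for PMT.
Periodic rate r = 0.0235/12 per month; n is counted in months.
With n = 36: PMT = 500,000 / ([((1+r)^n − 1)/r]) = ¥13,419

¥13,419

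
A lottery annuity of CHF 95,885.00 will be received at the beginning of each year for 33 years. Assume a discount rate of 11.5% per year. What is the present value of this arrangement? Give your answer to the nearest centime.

This is an annuity due: 33 payments of CHF 95,885.00 at the beginning of each year.
Periodic rate r = 0.115 per year.
PV = PMT × [(1 − (1+r)^−n)/r] × (1+r) = 95,885 × [1 − (1+r)^−33] / r × (1+r) = CHF 904,066.60

CHF 904,066.60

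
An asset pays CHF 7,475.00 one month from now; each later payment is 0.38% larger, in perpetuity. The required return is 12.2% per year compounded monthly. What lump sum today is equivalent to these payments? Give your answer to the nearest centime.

Periodic rate r = 0.122/12 per month.
Growing perpetuity (Gordon): PV = PMT₁ / (r − g) = 7,475 / (r − 0.0038) = CHF 1,174,083.77.

CHF 1,174,083.77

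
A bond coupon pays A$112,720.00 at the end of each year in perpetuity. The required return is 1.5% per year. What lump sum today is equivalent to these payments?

Periodic rate r = 0.015 per year.
Level perpetuity: PV = PMT / r = 112,720 / (0.015) = A$7,514,666.67.

A$7,514,666.67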